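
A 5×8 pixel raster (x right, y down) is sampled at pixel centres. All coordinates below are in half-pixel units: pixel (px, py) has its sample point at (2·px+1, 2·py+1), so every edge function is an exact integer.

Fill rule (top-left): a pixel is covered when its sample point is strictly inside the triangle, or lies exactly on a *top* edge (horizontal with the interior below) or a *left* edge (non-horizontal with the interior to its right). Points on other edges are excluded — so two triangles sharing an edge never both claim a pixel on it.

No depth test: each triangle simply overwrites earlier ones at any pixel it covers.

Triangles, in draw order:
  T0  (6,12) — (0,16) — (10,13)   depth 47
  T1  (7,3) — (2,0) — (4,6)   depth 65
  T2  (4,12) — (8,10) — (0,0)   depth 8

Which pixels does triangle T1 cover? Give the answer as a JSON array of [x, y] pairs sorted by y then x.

T0:
  2·area = 22  (B↔C swapped to make it positive)
  edge (6, 12)→(10, 13): d=(4,1) right/bottom  bias=-1
  edge (10, 13)→(0, 16): d=(-10,3) right/bottom  bias=-1
  edge (0, 16)→(6, 12): d=(6,-4) top-left  bias=+0
    (2,6)@(5, 13): e=[5,15,2] → █
    (3,6)@(7, 13): e=[3,9,10] → █
    (4,6)@(9, 13): e=[1,3,18] → █
    (1,7)@(3, 15): e=[15,1,6] → █
    (2,7)@(5, 15): e=[13,-5,14] → ·
    (3,7)@(7, 15): e=[11,-11,22] → ·
    (4,7)@(9, 15): e=[9,-17,30] → ·
  covered (4 px):
    · · · · ·
    · · · · ·
    · · · · ·
    · · · · ·
    · · · · ·
    · · · · ·
    · · █ █ █
    · █ · · ·
T1:
  2·area = 24  (B↔C swapped to make it positive)
  edge (7, 3)→(4, 6): d=(-3,3) right/bottom  bias=-1
  edge (4, 6)→(2, 0): d=(-2,-6) top-left  bias=+0
  edge (2, 0)→(7, 3): d=(5,3) right/bottom  bias=-1
    (1,0)@(3, 1): e=[18,4,2] → █
    (2,0)@(5, 1): e=[12,16,-4] → ·
    (4,0)@(9, 1): e=[0,40,-16] → ·  [on edge]
    (1,1)@(3, 3): e=[12,0,12] → █  [on edge]
    (2,1)@(5, 3): e=[6,12,6] → █
    (3,1)@(7, 3): e=[0,24,0] → ·  [on edge]
    (1,2)@(3, 5): e=[6,-4,22] → ·
    (2,2)@(5, 5): e=[0,8,16] → ·  [on edge]
    (1,3)@(3, 7): e=[0,-8,32] → ·  [on edge]
    (0,4)@(1, 9): e=[0,-24,48] → ·  [on edge]
    (2,4)@(5, 9): e=[-12,0,36] → ·  [on edge]
    (3,7)@(7, 15): e=[-36,0,60] → ·  [on edge]
  covered (3 px):
    · █ · · ·
    · █ █ · ·
    · · · · ·
    · · · · ·
    · · · · ·
    · · · · ·
    · · · · ·
    · · · · ·
T2:
  2·area = 56  (B↔C swapped to make it positive)
  edge (4, 12)→(0, 0): d=(-4,-12) top-left  bias=+0
  edge (0, 0)→(8, 10): d=(8,10) right/bottom  bias=-1
  edge (8, 10)→(4, 12): d=(-4,2) right/bottom  bias=-1
    (0,1)@(1, 3): e=[0,14,42] → █  [on edge]
    (1,1)@(3, 3): e=[24,-6,38] → ·
    (0,2)@(1, 5): e=[-8,30,34] → ·
    (1,2)@(3, 5): e=[16,10,30] → █
    (2,2)@(5, 5): e=[40,-10,26] → ·
    (1,3)@(3, 7): e=[8,26,22] → █
    (2,3)@(5, 7): e=[32,6,18] → █
    (3,3)@(7, 7): e=[56,-14,14] → ·
    (1,4)@(3, 9): e=[0,42,14] → █  [on edge]
    (3,4)@(7, 9): e=[48,2,6] → █
    (4,4)@(9, 9): e=[72,-18,2] → ·
    (1,5)@(3, 11): e=[-8,58,6] → ·
    (2,7)@(5, 15): e=[0,70,-14] → ·  [on edge]
  covered (8 px):
    · · · · ·
    █ · · · ·
    · █ · · ·
    · █ █ · ·
    · █ █ █ ·
    · · █ · ·
    · · · · ·
    · · · · ·

Final: [[1,0],[1,1],[2,1]]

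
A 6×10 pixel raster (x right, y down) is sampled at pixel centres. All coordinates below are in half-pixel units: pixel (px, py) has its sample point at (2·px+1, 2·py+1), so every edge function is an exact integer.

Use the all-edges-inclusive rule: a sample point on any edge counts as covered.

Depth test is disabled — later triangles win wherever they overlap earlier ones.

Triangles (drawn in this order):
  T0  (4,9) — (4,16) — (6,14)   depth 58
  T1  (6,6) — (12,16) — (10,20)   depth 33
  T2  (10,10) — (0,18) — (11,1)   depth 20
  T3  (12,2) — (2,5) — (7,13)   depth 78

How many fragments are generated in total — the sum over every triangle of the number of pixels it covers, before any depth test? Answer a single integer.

T0:
  2·area = 14  (B↔C swapped to make it positive)
  edge (4, 9)→(6, 14): d=(2,5) inclusive
  edge (6, 14)→(4, 16): d=(-2,2) inclusive
  edge (4, 16)→(4, 9): d=(0,-7) inclusive
    (5,4)@(11, 9): e=[-35,0,49] → ·  [on edge]
    (4,5)@(9, 11): e=[-21,0,35] → ·  [on edge]
    (2,6)@(5, 13): e=[3,4,7] → #
    (3,6)@(7, 13): e=[-7,0,21] → ·  [on edge]
    (2,7)@(5, 15): e=[7,0,7] → #  [on edge]
    (3,7)@(7, 15): e=[-3,-4,21] → ·
    (1,8)@(3, 17): e=[21,0,-7] → ·  [on edge]
    (2,8)@(5, 17): e=[11,-4,7] → ·
    (0,9)@(1, 19): e=[35,0,-21] → ·  [on edge]
  covered (2 px):
    · · · · · ·
    · · · · · ·
    · · · · · ·
    · · · · · ·
    · · · · · ·
    · · · · · ·
    · · # · · ·
    · · # · · ·
    · · · · · ·
    · · · · · ·
T1:
  2·area = 44
  edge (6, 6)→(12, 16): d=(6,10) inclusive
  edge (12, 16)→(10, 20): d=(-2,4) inclusive
  edge (10, 20)→(6, 6): d=(-4,-14) inclusive
    (1,0)@(3, 1): e=[0,66,-22] → ·  [on edge]
    (3,4)@(7, 9): e=[8,34,2] → #
    (4,4)@(9, 9): e=[-12,26,30] → ·
    (3,5)@(7, 11): e=[20,30,-6] → ·
    (4,5)@(9, 11): e=[0,22,22] → #  [on edge]
    (5,5)@(11, 11): e=[-20,14,50] → ·
    (4,6)@(9, 13): e=[12,18,14] → #
    (5,6)@(11, 13): e=[-8,10,42] → ·
    (4,7)@(9, 15): e=[24,14,6] → #
    (5,7)@(11, 15): e=[4,6,34] → #
    (4,8)@(9, 17): e=[36,10,-2] → ·
    (5,8)@(11, 17): e=[16,2,26] → #
  covered (6 px):
    · · · · · ·
    · · · · · ·
    · · · · · ·
    · · · · · ·
    · · · # · ·
    · · · · # ·
    · · · · # ·
    · · · · # #
    · · · · · #
    · · · · · ·
T2:
  2·area = 82
  edge (10, 10)→(0, 18): d=(-10,8) inclusive
  edge (0, 18)→(11, 1): d=(11,-17) inclusive
  edge (11, 1)→(10, 10): d=(-1,9) inclusive
    (5,0)@(11, 1): e=[82,0,0] → #  [on edge]
    (5,1)@(11, 3): e=[62,22,-2] → ·
    (4,2)@(9, 5): e=[58,10,14] → #
    (5,2)@(11, 5): e=[42,44,-4] → ·
    (4,3)@(9, 7): e=[38,32,12] → #
    (5,3)@(11, 7): e=[22,66,-6] → ·
    (3,4)@(7, 9): e=[34,20,28] → #
    (5,4)@(11, 9): e=[2,88,-8] → ·
    (2,5)@(5, 11): e=[30,8,44] → #
    (4,5)@(9, 11): e=[-2,76,8] → ·
    (2,6)@(5, 13): e=[10,30,42] → #
    (3,6)@(7, 13): e=[-6,64,24] → ·
    (4,9)@(9, 19): e=[-82,164,0] → ·  [on edge]
  covered (10 px):
    · · · · · #
    · · · · · ·
    · · · · # ·
    · · · · # ·
    · · · # # ·
    · · # # · ·
    · · # · · ·
    · # · · · ·
    # · · · · ·
    · · · · · ·
T3:
  2·area = 95  (B↔C swapped to make it positive)
  edge (12, 2)→(7, 13): d=(-5,11) inclusive
  edge (7, 13)→(2, 5): d=(-5,-8) inclusive
  edge (2, 5)→(12, 2): d=(10,-3) inclusive
    (4,1)@(9, 3): e=[28,66,1] → #
    (5,1)@(11, 3): e=[6,82,7] → #
    (1,2)@(3, 5): e=[84,8,3] → #
    (2,2)@(5, 5): e=[62,24,9] → #
    (3,2)@(7, 5): e=[40,40,15] → #
    (5,2)@(11, 5): e=[-4,72,27] → ·
    (1,3)@(3, 7): e=[74,-2,23] → ·
    (2,3)@(5, 7): e=[52,14,29] → #
    (5,3)@(11, 7): e=[-14,62,47] → ·
    (2,4)@(5, 9): e=[42,4,49] → #
    (4,4)@(9, 9): e=[-2,36,61] → ·
    (2,5)@(5, 11): e=[32,-6,69] → ·
    (3,6)@(7, 13): e=[0,0,95] → #  [on edge]
  covered (13 px):
    · · · · · ·
    · · · · # #
    · # # # # ·
    · · # # # ·
    · · # # · ·
    · · · # · ·
    · · · # · ·
    · · · · · ·
    · · · · · ·
    · · · · · ·

Answer: 31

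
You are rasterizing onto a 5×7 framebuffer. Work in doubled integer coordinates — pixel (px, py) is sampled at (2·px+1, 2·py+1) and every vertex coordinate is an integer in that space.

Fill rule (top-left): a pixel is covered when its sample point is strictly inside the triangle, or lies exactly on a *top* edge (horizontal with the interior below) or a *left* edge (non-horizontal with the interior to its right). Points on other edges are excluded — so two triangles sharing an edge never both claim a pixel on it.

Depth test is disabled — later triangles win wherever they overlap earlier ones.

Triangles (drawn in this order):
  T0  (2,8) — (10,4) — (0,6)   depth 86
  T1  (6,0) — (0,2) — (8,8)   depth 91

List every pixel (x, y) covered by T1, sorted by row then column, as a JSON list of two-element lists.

T0:
  2·area = 24  (B↔C swapped to make it positive)
  edge (2, 8)→(0, 6): d=(-2,-2) top-left  bias=+0
  edge (0, 6)→(10, 4): d=(10,-2) top-left  bias=+0
  edge (10, 4)→(2, 8): d=(-8,4) right/bottom  bias=-1
    (2,2)@(5, 5): e=[12,0,12] → X  [on edge]
    (3,2)@(7, 5): e=[16,4,4] → X
    (4,2)@(9, 5): e=[20,8,-4] → .
    (0,3)@(1, 7): e=[0,12,12] → X  [on edge]
    (1,3)@(3, 7): e=[4,16,4] → X
    (2,3)@(5, 7): e=[8,20,-4] → .
    (3,3)@(7, 7): e=[12,24,-12] → .
    (0,4)@(1, 9): e=[-4,32,-4] → .
    (1,4)@(3, 9): e=[0,36,-12] → .  [on edge]
    (2,5)@(5, 11): e=[0,60,-36] → .  [on edge]
    (3,6)@(7, 13): e=[0,84,-60] → .  [on edge]
  covered (4 px):
    . . . . .
    . . . . .
    . . X X .
    X X . . .
    . . . . .
    . . . . .
    . . . . .
T1:
  2·area = 52  (B↔C swapped to make it positive)
  edge (6, 0)→(8, 8): d=(2,8) right/bottom  bias=-1
  edge (8, 8)→(0, 2): d=(-8,-6) top-left  bias=+0
  edge (0, 2)→(6, 0): d=(6,-2) top-left  bias=+0
    (1,0)@(3, 1): e=[26,26,0] → X  [on edge]
    (2,0)@(5, 1): e=[10,38,4] → X
    (3,0)@(7, 1): e=[-6,50,8] → .
    (1,1)@(3, 3): e=[30,10,12] → X
    (3,1)@(7, 3): e=[-2,34,20] → .
    (1,2)@(3, 5): e=[34,-6,24] → .
    (2,2)@(5, 5): e=[18,6,28] → X
    (3,2)@(7, 5): e=[2,18,32] → X
    (4,2)@(9, 5): e=[-14,30,36] → .
    (2,3)@(5, 7): e=[22,-10,40] → .
    (3,3)@(7, 7): e=[6,2,44] → X
    (4,3)@(9, 7): e=[-10,14,48] → .
  covered (7 px):
    . X X . .
    . X X . .
    . . X X .
    . . . X .
    . . . . .
    . . . . .
    . . . . .

Result: [[1,0],[2,0],[1,1],[2,1],[2,2],[3,2],[3,3]]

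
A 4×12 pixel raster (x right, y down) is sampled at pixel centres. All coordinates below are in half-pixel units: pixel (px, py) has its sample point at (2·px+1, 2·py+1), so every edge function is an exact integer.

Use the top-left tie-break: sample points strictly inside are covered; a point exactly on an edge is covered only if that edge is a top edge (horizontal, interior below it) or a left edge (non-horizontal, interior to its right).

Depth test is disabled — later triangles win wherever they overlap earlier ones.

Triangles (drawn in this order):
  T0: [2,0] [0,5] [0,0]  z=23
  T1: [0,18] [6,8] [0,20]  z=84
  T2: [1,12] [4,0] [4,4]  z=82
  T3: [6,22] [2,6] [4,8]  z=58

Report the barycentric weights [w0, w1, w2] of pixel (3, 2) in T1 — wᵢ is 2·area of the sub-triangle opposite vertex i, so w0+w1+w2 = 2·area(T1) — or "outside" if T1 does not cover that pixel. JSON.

T0:
  2·area = 10
  edge (2, 0)→(0, 5): d=(-2,5) right/bottom  bias=-1
  edge (0, 5)→(0, 0): d=(0,-5) top-left  bias=+0
  edge (0, 0)→(2, 0): d=(2,0) top-left  bias=+0
    (0,0)@(1, 1): e=[3,5,2] → #
    (1,0)@(3, 1): e=[-7,15,2] → ·
    (0,1)@(1, 3): e=[-1,5,6] → ·
  covered (1 px):
    # · · ·
    · · · ·
    · · · ·
    · · · ·
    · · · ·
    · · · ·
    · · · ·
    · · · ·
    · · · ·
    · · · ·
    · · · ·
    · · · ·
T1:
  2·area = 12
  edge (0, 18)→(6, 8): d=(6,-10) top-left  bias=+0
  edge (6, 8)→(0, 20): d=(-6,12) right/bottom  bias=-1
  edge (0, 20)→(0, 18): d=(0,-2) top-left  bias=+0
    (1,6)@(3, 13): e=[0,6,6] → #  [on edge]
    (2,6)@(5, 13): e=[20,-18,10] → ·
    (1,7)@(3, 15): e=[12,-6,6] → ·
    (0,8)@(1, 17): e=[4,6,2] → #
    (1,8)@(3, 17): e=[24,-18,6] → ·
    (0,9)@(1, 19): e=[16,-6,2] → ·
  covered (2 px):
    · · · ·
    · · · ·
    · · · ·
    · · · ·
    · · · ·
    · · · ·
    · # · ·
    · · · ·
    # · · ·
    · · · ·
    · · · ·
    · · · ·
T2:
  2·area = 12
  edge (1, 12)→(4, 0): d=(3,-12) top-left  bias=+0
  edge (4, 0)→(4, 4): d=(0,4) right/bottom  bias=-1
  edge (4, 4)→(1, 12): d=(-3,8) right/bottom  bias=-1
    (1,2)@(3, 5): e=[3,4,5] → #
    (2,2)@(5, 5): e=[27,-4,-11] → ·
    (1,3)@(3, 7): e=[9,4,-1] → ·
  covered (1 px):
    · · · ·
    · · · ·
    · # · ·
    · · · ·
    · · · ·
    · · · ·
    · · · ·
    · · · ·
    · · · ·
    · · · ·
    · · · ·
    · · · ·
T3:
  2·area = 24
  edge (6, 22)→(2, 6): d=(-4,-16) top-left  bias=+0
  edge (2, 6)→(4, 8): d=(2,2) right/bottom  bias=-1
  edge (4, 8)→(6, 22): d=(2,14) right/bottom  bias=-1
    (1,0)@(3, 1): e=[36,-12,0] → ·  [on edge]
    (0,2)@(1, 5): e=[-12,0,36] → ·  [on edge]
    (1,3)@(3, 7): e=[12,0,12] → ·  [on edge]
    (1,4)@(3, 9): e=[4,4,16] → #
    (2,4)@(5, 9): e=[36,0,-12] → ·  [on edge]
    (1,5)@(3, 11): e=[-4,8,20] → ·
    (3,5)@(7, 11): e=[60,0,-36] → ·  [on edge]
    (2,7)@(5, 15): e=[12,12,0] → ·  [on edge]
    (2,8)@(5, 17): e=[4,16,4] → #
    (3,8)@(7, 17): e=[36,12,-24] → ·
    (2,9)@(5, 19): e=[-4,20,8] → ·
  covered (2 px):
    · · · ·
    · · · ·
    · · · ·
    · · · ·
    · # · ·
    · · · ·
    · · · ·
    · · · ·
    · · # ·
    · · · ·
    · · · ·
    · · · ·

Answer: "outside"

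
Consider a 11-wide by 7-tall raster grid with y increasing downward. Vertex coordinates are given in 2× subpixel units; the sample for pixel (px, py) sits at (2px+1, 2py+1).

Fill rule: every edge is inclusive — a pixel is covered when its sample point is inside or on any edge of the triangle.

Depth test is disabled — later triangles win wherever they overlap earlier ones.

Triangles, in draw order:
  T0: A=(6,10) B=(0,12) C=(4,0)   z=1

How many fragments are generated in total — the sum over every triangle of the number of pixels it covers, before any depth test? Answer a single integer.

T0:
  2·area = 64
  edge (6, 10)→(0, 12): d=(-6,2) inclusive
  edge (0, 12)→(4, 0): d=(4,-12) inclusive
  edge (4, 0)→(6, 10): d=(2,10) inclusive
    (1,1)@(3, 3): e=[48,0,16] → #  [on edge]
    (2,1)@(5, 3): e=[44,24,-4] → ·
    (1,2)@(3, 5): e=[36,8,20] → #
    (2,2)@(5, 5): e=[32,32,0] → #  [on edge]
    (3,2)@(7, 5): e=[28,56,-20] → ·
    (10,2)@(21, 5): e=[0,224,-160] → ·  [on edge]
    (1,3)@(3, 7): e=[24,16,24] → #
    (3,3)@(7, 7): e=[16,64,-16] → ·
    (7,3)@(15, 7): e=[0,160,-96] → ·  [on edge]
    (0,4)@(1, 9): e=[16,0,48] → #  [on edge]
    (3,4)@(7, 9): e=[4,72,-12] → ·
    (4,4)@(9, 9): e=[0,96,-32] → ·  [on edge]
    (1,5)@(3, 11): e=[0,32,32] → #  [on edge]
  covered (10 px):
    · · · · · · · · · · ·
    · # · · · · · · · · ·
    · # # · · · · · · · ·
    · # # · · · · · · · ·
    # # # · · · · · · · ·
    # # · · · · · · · · ·
    · · · · · · · · · · ·

Final: 10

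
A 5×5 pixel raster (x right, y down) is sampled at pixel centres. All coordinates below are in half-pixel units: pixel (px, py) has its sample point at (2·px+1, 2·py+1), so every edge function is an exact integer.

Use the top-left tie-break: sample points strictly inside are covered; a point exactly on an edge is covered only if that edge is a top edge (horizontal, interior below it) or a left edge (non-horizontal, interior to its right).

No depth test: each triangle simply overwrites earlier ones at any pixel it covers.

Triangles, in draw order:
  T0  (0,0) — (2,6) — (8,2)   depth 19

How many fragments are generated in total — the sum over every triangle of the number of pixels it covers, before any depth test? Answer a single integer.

T0:
  2·area = 44  (B↔C swapped to make it positive)
  edge (0, 0)→(8, 2): d=(8,2) right/bottom  bias=-1
  edge (8, 2)→(2, 6): d=(-6,4) right/bottom  bias=-1
  edge (2, 6)→(0, 0): d=(-2,-6) top-left  bias=+0
    (0,0)@(1, 1): e=[6,34,4] → #
    (1,0)@(3, 1): e=[2,26,16] → #
    (2,0)@(5, 1): e=[-2,18,28] → ·
    (0,1)@(1, 3): e=[22,22,0] → #  [on edge]
    (2,1)@(5, 3): e=[14,6,24] → #
    (3,1)@(7, 3): e=[10,-2,36] → ·
    (0,2)@(1, 5): e=[38,10,-4] → ·
    (1,2)@(3, 5): e=[34,2,8] → #
    (2,2)@(5, 5): e=[30,-6,20] → ·
    (1,3)@(3, 7): e=[50,-10,4] → ·
    (1,4)@(3, 9): e=[66,-22,0] → ·  [on edge]
  covered (6 px):
    # # · · ·
    # # # · ·
    · # · · ·
    · · · · ·
    · · · · ·

Result: 6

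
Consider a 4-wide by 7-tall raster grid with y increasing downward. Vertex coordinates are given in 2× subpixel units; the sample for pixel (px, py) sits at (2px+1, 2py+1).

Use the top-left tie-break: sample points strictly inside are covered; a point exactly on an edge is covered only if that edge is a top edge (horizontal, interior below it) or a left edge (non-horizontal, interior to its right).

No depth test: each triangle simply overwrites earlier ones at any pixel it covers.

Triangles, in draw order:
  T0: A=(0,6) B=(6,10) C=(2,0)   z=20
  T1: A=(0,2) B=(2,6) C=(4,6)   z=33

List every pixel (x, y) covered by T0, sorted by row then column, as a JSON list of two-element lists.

T0:
  2·area = 44  (B↔C swapped to make it positive)
  edge (0, 6)→(2, 0): d=(2,-6) top-left  bias=+0
  edge (2, 0)→(6, 10): d=(4,10) right/bottom  bias=-1
  edge (6, 10)→(0, 6): d=(-6,-4) top-left  bias=+0
    (0,1)@(1, 3): e=[0,22,22] → X  [on edge]
    (1,1)@(3, 3): e=[12,2,30] → X
    (2,1)@(5, 3): e=[24,-18,38] → .
    (0,2)@(1, 5): e=[4,30,10] → X
    (2,2)@(5, 5): e=[28,-10,26] → .
    (0,3)@(1, 7): e=[8,38,-2] → .
    (1,3)@(3, 7): e=[20,18,6] → X
    (2,3)@(5, 7): e=[32,-2,14] → .
    (1,4)@(3, 9): e=[24,26,-6] → .
    (2,4)@(5, 9): e=[36,6,2] → X
    (3,4)@(7, 9): e=[48,-14,10] → .
    (2,5)@(5, 11): e=[40,14,-10] → .
  covered (6 px):
    . . . .
    X X . .
    X X . .
    . X . .
    . . X .
    . . . .
    . . . .
T1:
  2·area = 8  (B↔C swapped to make it positive)
  edge (0, 2)→(4, 6): d=(4,4) right/bottom  bias=-1
  edge (4, 6)→(2, 6): d=(-2,0) right/bottom  bias=-1
  edge (2, 6)→(0, 2): d=(-2,-4) top-left  bias=+0
    (0,1)@(1, 3): e=[0,6,2] → .  [on edge]
    (1,2)@(3, 5): e=[0,2,6] → .  [on edge]
    (2,3)@(5, 7): e=[0,-2,10] → .  [on edge]
    (3,4)@(7, 9): e=[0,-6,14] → .  [on edge]
  covered (0 px):
    . . . .
    . . . .
    . . . .
    . . . .
    . . . .
    . . . .
    . . . .

Final: [[0,1],[1,1],[0,2],[1,2],[1,3],[2,4]]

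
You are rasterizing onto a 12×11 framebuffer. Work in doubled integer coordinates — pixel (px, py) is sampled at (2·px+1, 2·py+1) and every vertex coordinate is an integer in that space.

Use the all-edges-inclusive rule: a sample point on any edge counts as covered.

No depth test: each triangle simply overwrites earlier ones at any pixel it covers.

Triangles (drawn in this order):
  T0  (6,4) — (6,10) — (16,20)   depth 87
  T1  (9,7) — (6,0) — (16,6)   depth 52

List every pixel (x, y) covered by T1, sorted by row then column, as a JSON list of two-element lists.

T0:
  2·area = 60  (B↔C swapped to make it positive)
  edge (6, 4)→(16, 20): d=(10,16) inclusive
  edge (16, 20)→(6, 10): d=(-10,-10) inclusive
  edge (6, 10)→(6, 4): d=(0,-6) inclusive
    (0,2)@(1, 5): e=[90,0,-30] → ·  [on edge]
    (1,3)@(3, 7): e=[78,0,-18] → ·  [on edge]
    (3,3)@(7, 7): e=[14,40,6] → █
    (4,3)@(9, 7): e=[-18,60,18] → ·
    (2,4)@(5, 9): e=[66,0,-6] → ·  [on edge]
    (3,4)@(7, 9): e=[34,20,6] → █
    (4,4)@(9, 9): e=[2,40,18] → █
    (5,4)@(11, 9): e=[-30,60,30] → ·
    (3,5)@(7, 11): e=[54,0,6] → █  [on edge]
    (5,5)@(11, 11): e=[-10,40,30] → ·
    (3,6)@(7, 13): e=[74,-20,6] → ·
    (4,6)@(9, 13): e=[42,0,18] → █  [on edge]
    (5,7)@(11, 15): e=[30,0,30] → █  [on edge]
    (6,8)@(13, 17): e=[18,0,42] → █  [on edge]
    (7,9)@(15, 19): e=[6,0,54] → █  [on edge]
    (8,10)@(17, 21): e=[-6,0,66] → ·  [on edge]
  covered (10 px):
    · · · · · · · · · · · ·
    · · · · · · · · · · · ·
    · · · · · · · · · · · ·
    · · · █ · · · · · · · ·
    · · · █ █ · · · · · · ·
    · · · █ █ · · · · · · ·
    · · · · █ █ · · · · · ·
    · · · · · █ · · · · · ·
    · · · · · · █ · · · · ·
    · · · · · · · █ · · · ·
    · · · · · · · · · · · ·
T1:
  2·area = 52
  edge (9, 7)→(6, 0): d=(-3,-7) inclusive
  edge (6, 0)→(16, 6): d=(10,6) inclusive
  edge (16, 6)→(9, 7): d=(-7,1) inclusive
    (3,0)@(7, 1): e=[4,4,44] → █
    (4,0)@(9, 1): e=[18,-8,42] → ·
    (3,1)@(7, 3): e=[-2,24,30] → ·
    (4,1)@(9, 3): e=[12,12,28] → █
    (5,1)@(11, 3): e=[26,0,26] → █  [on edge]
    (6,1)@(13, 3): e=[40,-12,24] → ·
    (4,2)@(9, 5): e=[6,32,14] → █
    (6,2)@(13, 5): e=[34,8,10] → █
    (7,2)@(15, 5): e=[48,-4,8] → ·
    (11,2)@(23, 5): e=[104,-52,0] → ·  [on edge]
    (4,3)@(9, 7): e=[0,52,0] → █  [on edge]
    (5,3)@(11, 7): e=[14,40,-2] → ·
    (10,4)@(21, 9): e=[78,0,-26] → ·  [on edge]
    (7,10)@(15, 21): e=[0,156,-104] → ·  [on edge]
  covered (7 px):
    · · · █ · · · · · · · ·
    · · · · █ █ · · · · · ·
    · · · · █ █ █ · · · · ·
    · · · · █ · · · · · · ·
    · · · · · · · · · · · ·
    · · · · · · · · · · · ·
    · · · · · · · · · · · ·
    · · · · · · · · · · · ·
    · · · · · · · · · · · ·
    · · · · · · · · · · · ·
    · · · · · · · · · · · ·

Result: [[3,0],[4,1],[5,1],[4,2],[5,2],[6,2],[4,3]]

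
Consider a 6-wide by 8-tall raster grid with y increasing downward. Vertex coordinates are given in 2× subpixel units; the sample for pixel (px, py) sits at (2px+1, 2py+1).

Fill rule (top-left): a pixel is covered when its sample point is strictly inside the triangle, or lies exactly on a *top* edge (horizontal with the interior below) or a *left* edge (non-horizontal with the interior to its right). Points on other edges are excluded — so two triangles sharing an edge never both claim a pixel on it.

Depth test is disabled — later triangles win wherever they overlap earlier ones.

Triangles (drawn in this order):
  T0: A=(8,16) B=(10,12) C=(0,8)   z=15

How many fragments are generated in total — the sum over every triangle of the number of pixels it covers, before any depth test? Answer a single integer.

T0:
  2·area = 48  (B↔C swapped to make it positive)
  edge (8, 16)→(0, 8): d=(-8,-8) top-left  bias=+0
  edge (0, 8)→(10, 12): d=(10,4) right/bottom  bias=-1
  edge (10, 12)→(8, 16): d=(-2,4) right/bottom  bias=-1
    (0,4)@(1, 9): e=[0,6,42] → X  [on edge]
    (1,4)@(3, 9): e=[16,-2,34] → .
    (0,5)@(1, 11): e=[-16,26,38] → .
    (1,5)@(3, 11): e=[0,18,30] → X  [on edge]
    (2,5)@(5, 11): e=[16,10,22] → X
    (3,5)@(7, 11): e=[32,2,14] → X
    (4,5)@(9, 11): e=[48,-6,6] → .
    (1,6)@(3, 13): e=[-16,38,26] → .
    (2,6)@(5, 13): e=[0,30,18] → X  [on edge]
    (4,6)@(9, 13): e=[32,14,2] → X
    (5,6)@(11, 13): e=[48,6,-6] → .
    (2,7)@(5, 15): e=[-16,50,14] → .
    (3,7)@(7, 15): e=[0,42,6] → X  [on edge]
  covered (8 px):
    . . . . . .
    . . . . . .
    . . . . . .
    . . . . . .
    X . . . . .
    . X X X . .
    . . X X X .
    . . . X . .

Final: 8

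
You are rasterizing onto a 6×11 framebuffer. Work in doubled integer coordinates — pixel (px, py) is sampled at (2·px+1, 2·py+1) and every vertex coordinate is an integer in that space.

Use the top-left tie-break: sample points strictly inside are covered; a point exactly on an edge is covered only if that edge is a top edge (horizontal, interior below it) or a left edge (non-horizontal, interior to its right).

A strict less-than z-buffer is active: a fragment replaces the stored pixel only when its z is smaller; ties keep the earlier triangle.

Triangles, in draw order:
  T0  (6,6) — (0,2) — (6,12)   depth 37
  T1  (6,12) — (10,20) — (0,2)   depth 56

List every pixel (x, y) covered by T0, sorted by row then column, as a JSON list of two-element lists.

T0:
  2·area = 36  (B↔C swapped to make it positive)
  edge (6, 6)→(6, 12): d=(0,6) right/bottom  bias=-1
  edge (6, 12)→(0, 2): d=(-6,-10) top-left  bias=+0
  edge (0, 2)→(6, 6): d=(6,4) right/bottom  bias=-1
    (0,1)@(1, 3): e=[30,4,2] → █
    (1,1)@(3, 3): e=[18,24,-6] → ·
    (0,2)@(1, 5): e=[30,-8,14] → ·
    (1,2)@(3, 5): e=[18,12,6] → █
    (2,2)@(5, 5): e=[6,32,-2] → ·
    (1,3)@(3, 7): e=[18,0,18] → █  [on edge]
    (2,3)@(5, 7): e=[6,20,10] → █
    (3,3)@(7, 7): e=[-6,40,2] → ·
    (1,4)@(3, 9): e=[18,-12,30] → ·
    (2,4)@(5, 9): e=[6,8,22] → █
    (3,4)@(7, 9): e=[-6,28,14] → ·
    (2,5)@(5, 11): e=[6,-4,34] → ·
    (4,8)@(9, 17): e=[-18,0,54] → ·  [on edge]
  covered (5 px):
    · · · · · ·
    █ · · · · ·
    · █ · · · ·
    · █ █ · · ·
    · · █ · · ·
    · · · · · ·
    · · · · · ·
    · · · · · ·
    · · · · · ·
    · · · · · ·
    · · · · · ·
T1:
  2·area = 8
  edge (6, 12)→(10, 20): d=(4,8) right/bottom  bias=-1
  edge (10, 20)→(0, 2): d=(-10,-18) top-left  bias=+0
  edge (0, 2)→(6, 12): d=(6,10) right/bottom  bias=-1
    (1,3)@(3, 7): e=[4,4,0] → ·  [on edge]
    (2,5)@(5, 11): e=[4,0,4] → █  [on edge]
    (3,5)@(7, 11): e=[-12,36,-16] → ·
    (2,6)@(5, 13): e=[12,-20,16] → ·
    (4,8)@(9, 17): e=[-4,12,0] → ·  [on edge]
  covered (1 px):
    · · · · · ·
    · · · · · ·
    · · · · · ·
    · · · · · ·
    · · · · · ·
    · · █ · · ·
    · · · · · ·
    · · · · · ·
    · · · · · ·
    · · · · · ·
    · · · · · ·

Final: [[0,1],[1,2],[1,3],[2,3],[2,4]]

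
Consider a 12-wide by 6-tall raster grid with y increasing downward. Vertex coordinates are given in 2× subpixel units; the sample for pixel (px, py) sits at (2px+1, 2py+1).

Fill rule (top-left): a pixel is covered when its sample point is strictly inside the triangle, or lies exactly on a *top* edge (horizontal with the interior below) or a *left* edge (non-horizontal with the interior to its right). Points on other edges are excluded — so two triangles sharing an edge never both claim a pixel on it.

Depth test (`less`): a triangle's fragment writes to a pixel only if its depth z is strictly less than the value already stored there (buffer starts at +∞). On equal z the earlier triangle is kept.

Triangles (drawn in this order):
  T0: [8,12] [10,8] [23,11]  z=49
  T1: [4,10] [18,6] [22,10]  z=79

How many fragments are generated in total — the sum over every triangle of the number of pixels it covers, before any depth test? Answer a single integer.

T0:
  2·area = 58
  edge (8, 12)→(10, 8): d=(2,-4) top-left  bias=+0
  edge (10, 8)→(23, 11): d=(13,3) right/bottom  bias=-1
  edge (23, 11)→(8, 12): d=(-15,1) right/bottom  bias=-1
    (5,4)@(11, 9): e=[6,10,42] → X
    (6,4)@(13, 9): e=[14,4,40] → X
    (7,4)@(15, 9): e=[22,-2,38] → .
    (4,5)@(9, 11): e=[2,42,14] → X
    (7,5)@(15, 11): e=[26,24,8] → X
    (8,5)@(17, 11): e=[34,18,6] → X
    (9,5)@(19, 11): e=[42,12,4] → X
    (10,5)@(21, 11): e=[50,6,2] → X
    (11,5)@(23, 11): e=[58,0,0] → .  [on edge]
  covered (9 px):
    . . . . . . . . . . . .
    . . . . . . . . . . . .
    . . . . . . . . . . . .
    . . . . . . . . . . . .
    . . . . . X X . . . . .
    . . . . X X X X X X X .
T1:
  2·area = 72
  edge (4, 10)→(18, 6): d=(14,-4) top-left  bias=+0
  edge (18, 6)→(22, 10): d=(4,4) right/bottom  bias=-1
  edge (22, 10)→(4, 10): d=(-18,0) right/bottom  bias=-1
    (6,0)@(13, 1): e=[-90,0,162] → .  [on edge]
    (7,1)@(15, 3): e=[-54,0,126] → .  [on edge]
    (8,2)@(17, 5): e=[-18,0,90] → .  [on edge]
    (7,3)@(15, 7): e=[2,16,54] → X
    (8,3)@(17, 7): e=[10,8,54] → X
    (9,3)@(19, 7): e=[18,0,54] → .  [on edge]
    (4,4)@(9, 9): e=[6,48,18] → X
    (5,4)@(11, 9): e=[14,40,18] → X
    (6,4)@(13, 9): e=[22,32,18] → X
    (9,4)@(19, 9): e=[46,8,18] → X
    (10,4)@(21, 9): e=[54,0,18] → .  [on edge]
    (4,5)@(9, 11): e=[34,56,-18] → .
    (11,5)@(23, 11): e=[90,0,-18] → .  [on edge]
  covered (8 px):
    . . . . . . . . . . . .
    . . . . . . . . . . . .
    . . . . . . . . . . . .
    . . . . . . . X X . . .
    . . . . X X X X X X . .
    . . . . . . . . . . . .

Result: 17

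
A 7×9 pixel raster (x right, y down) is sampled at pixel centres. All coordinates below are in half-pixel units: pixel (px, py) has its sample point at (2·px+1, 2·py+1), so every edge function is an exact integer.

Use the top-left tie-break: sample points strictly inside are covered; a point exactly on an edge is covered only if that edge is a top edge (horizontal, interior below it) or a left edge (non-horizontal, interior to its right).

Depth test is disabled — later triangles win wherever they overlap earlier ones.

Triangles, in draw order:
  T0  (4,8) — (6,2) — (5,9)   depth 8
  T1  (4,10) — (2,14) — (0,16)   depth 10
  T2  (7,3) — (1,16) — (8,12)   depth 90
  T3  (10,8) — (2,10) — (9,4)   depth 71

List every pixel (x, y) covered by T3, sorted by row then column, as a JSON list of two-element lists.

T0:
  2·area = 8
  edge (4, 8)→(6, 2): d=(2,-6) top-left  bias=+0
  edge (6, 2)→(5, 9): d=(-1,7) right/bottom  bias=-1
  edge (5, 9)→(4, 8): d=(-1,-1) top-left  bias=+0
    (0,2)@(1, 5): e=[-24,32,0] → ·  [on edge]
    (2,2)@(5, 5): e=[0,4,4] → █  [on edge]
    (3,2)@(7, 5): e=[12,-10,6] → ·
    (1,3)@(3, 7): e=[-8,16,0] → ·  [on edge]
    (2,3)@(5, 7): e=[4,2,2] → █
    (3,3)@(7, 7): e=[16,-12,4] → ·
    (2,4)@(5, 9): e=[8,0,0] → ·  [on edge]
    (1,5)@(3, 11): e=[0,12,-4] → ·  [on edge]
    (3,5)@(7, 11): e=[24,-16,0] → ·  [on edge]
    (4,6)@(9, 13): e=[40,-32,0] → ·  [on edge]
    (5,7)@(11, 15): e=[56,-48,0] → ·  [on edge]
    (0,8)@(1, 17): e=[0,20,-12] → ·  [on edge]
    (6,8)@(13, 17): e=[72,-64,0] → ·  [on edge]
  covered (2 px):
    · · · · · · ·
    · · · · · · ·
    · · █ · · · ·
    · · █ · · · ·
    · · · · · · ·
    · · · · · · ·
    · · · · · · ·
    · · · · · · ·
    · · · · · · ·
T1:
  2·area = 4
  edge (4, 10)→(2, 14): d=(-2,4) right/bottom  bias=-1
  edge (2, 14)→(0, 16): d=(-2,2) right/bottom  bias=-1
  edge (0, 16)→(4, 10): d=(4,-6) top-left  bias=+0
    (6,1)@(13, 3): e=[-22,0,26] → ·  [on edge]
    (5,2)@(11, 5): e=[-18,0,22] → ·  [on edge]
    (4,3)@(9, 7): e=[-14,0,18] → ·  [on edge]
    (3,4)@(7, 9): e=[-10,0,14] → ·  [on edge]
    (2,5)@(5, 11): e=[-6,0,10] → ·  [on edge]
    (1,6)@(3, 13): e=[-2,0,6] → ·  [on edge]
    (0,7)@(1, 15): e=[2,0,2] → ·  [on edge]
  covered (0 px):
    · · · · · · ·
    · · · · · · ·
    · · · · · · ·
    · · · · · · ·
    · · · · · · ·
    · · · · · · ·
    · · · · · · ·
    · · · · · · ·
    · · · · · · ·
T2:
  2·area = 67  (B↔C swapped to make it positive)
  edge (7, 3)→(8, 12): d=(1,9) right/bottom  bias=-1
  edge (8, 12)→(1, 16): d=(-7,4) right/bottom  bias=-1
  edge (1, 16)→(7, 3): d=(6,-13) top-left  bias=+0
    (3,1)@(7, 3): e=[0,67,0] → ·  [on edge]
    (3,2)@(7, 5): e=[2,53,12] → █
    (4,2)@(9, 5): e=[-16,45,38] → ·
    (3,3)@(7, 7): e=[4,39,24] → █
    (4,3)@(9, 7): e=[-14,31,50] → ·
    (2,4)@(5, 9): e=[24,33,10] → █
    (4,4)@(9, 9): e=[-12,17,62] → ·
    (2,5)@(5, 11): e=[26,19,22] → █
    (4,5)@(9, 11): e=[-10,3,74] → ·
    (1,6)@(3, 13): e=[46,13,8] → █
    (3,6)@(7, 13): e=[10,-3,60] → ·
    (1,7)@(3, 15): e=[48,-1,20] → ·
  covered (8 px):
    · · · · · · ·
    · · · · · · ·
    · · · █ · · ·
    · · · █ · · ·
    · · █ █ · · ·
    · · █ █ · · ·
    · █ █ · · · ·
    · · · · · · ·
    · · · · · · ·
T3:
  2·area = 34
  edge (10, 8)→(2, 10): d=(-8,2) right/bottom  bias=-1
  edge (2, 10)→(9, 4): d=(7,-6) top-left  bias=+0
  edge (9, 4)→(10, 8): d=(1,4) right/bottom  bias=-1
    (4,2)@(9, 5): e=[26,7,1] → █
    (5,2)@(11, 5): e=[22,19,-7] → ·
    (3,3)@(7, 7): e=[14,9,11] → █
    (5,3)@(11, 7): e=[6,33,-5] → ·
    (2,4)@(5, 9): e=[2,11,21] → █
    (3,4)@(7, 9): e=[-2,23,13] → ·
    (4,4)@(9, 9): e=[-6,35,5] → ·
    (2,5)@(5, 11): e=[-14,25,23] → ·
  covered (4 px):
    · · · · · · ·
    · · · · · · ·
    · · · · █ · ·
    · · · █ █ · ·
    · · █ · · · ·
    · · · · · · ·
    · · · · · · ·
    · · · · · · ·
    · · · · · · ·

Result: [[4,2],[3,3],[4,3],[2,4]]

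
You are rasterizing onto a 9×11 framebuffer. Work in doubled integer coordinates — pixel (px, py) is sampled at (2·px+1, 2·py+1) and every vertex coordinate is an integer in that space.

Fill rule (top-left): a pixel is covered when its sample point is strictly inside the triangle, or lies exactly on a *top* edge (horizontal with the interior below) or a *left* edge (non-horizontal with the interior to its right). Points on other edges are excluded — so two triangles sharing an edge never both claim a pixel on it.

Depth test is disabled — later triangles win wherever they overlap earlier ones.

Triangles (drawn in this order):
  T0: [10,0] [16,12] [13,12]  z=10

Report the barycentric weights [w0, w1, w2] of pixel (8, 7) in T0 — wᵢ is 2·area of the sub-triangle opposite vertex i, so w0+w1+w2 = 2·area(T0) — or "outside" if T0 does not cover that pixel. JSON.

T0:
  2·area = 36
  edge (10, 0)→(16, 12): d=(6,12) right/bottom  bias=-1
  edge (16, 12)→(13, 12): d=(-3,0) right/bottom  bias=-1
  edge (13, 12)→(10, 0): d=(-3,-12) top-left  bias=+0
    (5,1)@(11, 3): e=[6,27,3] → X
    (6,1)@(13, 3): e=[-18,27,27] → .
    (5,2)@(11, 5): e=[18,21,-3] → .
    (6,3)@(13, 7): e=[6,15,15] → X
    (7,3)@(15, 7): e=[-18,15,39] → .
    (6,4)@(13, 9): e=[18,9,9] → X
    (7,4)@(15, 9): e=[-6,9,33] → .
    (6,5)@(13, 11): e=[30,3,3] → X
    (7,5)@(15, 11): e=[6,3,27] → X
    (8,5)@(17, 11): e=[-18,3,51] → .
    (6,6)@(13, 13): e=[42,-3,-3] → .
    (7,6)@(15, 13): e=[18,-3,21] → .
  covered (5 px):
    . . . . . . . . .
    . . . . . X . . .
    . . . . . . . . .
    . . . . . . X . .
    . . . . . . X . .
    . . . . . . X X .
    . . . . . . . . .
    . . . . . . . . .
    . . . . . . . . .
    . . . . . . . . .
    . . . . . . . . .

Result: "outside"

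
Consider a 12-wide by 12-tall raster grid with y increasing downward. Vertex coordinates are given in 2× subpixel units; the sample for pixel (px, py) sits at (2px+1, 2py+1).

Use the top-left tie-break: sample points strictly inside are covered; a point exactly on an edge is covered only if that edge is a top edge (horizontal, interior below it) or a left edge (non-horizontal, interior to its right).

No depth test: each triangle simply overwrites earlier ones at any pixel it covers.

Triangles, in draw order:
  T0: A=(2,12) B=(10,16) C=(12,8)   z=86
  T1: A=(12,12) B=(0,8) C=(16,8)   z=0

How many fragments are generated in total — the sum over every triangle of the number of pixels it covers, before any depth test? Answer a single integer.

T0:
  2·area = 72  (B↔C swapped to make it positive)
  edge (2, 12)→(12, 8): d=(10,-4) top-left  bias=+0
  edge (12, 8)→(10, 16): d=(-2,8) right/bottom  bias=-1
  edge (10, 16)→(2, 12): d=(-8,-4) top-left  bias=+0
    (5,4)@(11, 9): e=[6,6,60] → █
    (6,4)@(13, 9): e=[14,-10,68] → ·
    (2,5)@(5, 11): e=[2,50,20] → █
    (3,5)@(7, 11): e=[10,34,28] → █
    (4,5)@(9, 11): e=[18,18,36] → █
    (6,5)@(13, 11): e=[34,-14,52] → ·
    (2,6)@(5, 13): e=[22,46,4] → █
    (5,6)@(11, 13): e=[46,-2,28] → ·
    (2,7)@(5, 15): e=[42,42,-12] → ·
    (3,7)@(7, 15): e=[50,26,-4] → ·
    (4,7)@(9, 15): e=[58,10,4] → █
    (5,7)@(11, 15): e=[66,-6,12] → ·
  covered (9 px):
    · · · · · · · · · · · ·
    · · · · · · · · · · · ·
    · · · · · · · · · · · ·
    · · · · · · · · · · · ·
    · · · · · █ · · · · · ·
    · · █ █ █ █ · · · · · ·
    · · █ █ █ · · · · · · ·
    · · · · █ · · · · · · ·
    · · · · · · · · · · · ·
    · · · · · · · · · · · ·
    · · · · · · · · · · · ·
    · · · · · · · · · · · ·
T1:
  2·area = 64
  edge (12, 12)→(0, 8): d=(-12,-4) top-left  bias=+0
  edge (0, 8)→(16, 8): d=(16,0) top-left  bias=+0
  edge (16, 8)→(12, 12): d=(-4,4) right/bottom  bias=-1
    (11,0)@(23, 1): e=[176,-112,0] → ·  [on edge]
    (10,1)@(21, 3): e=[144,-80,0] → ·  [on edge]
    (9,2)@(19, 5): e=[112,-48,0] → ·  [on edge]
    (8,3)@(17, 7): e=[80,-16,0] → ·  [on edge]
    (1,4)@(3, 9): e=[0,16,48] → █  [on edge]
    (2,4)@(5, 9): e=[8,16,40] → █
    (3,4)@(7, 9): e=[16,16,32] → █
    (4,4)@(9, 9): e=[24,16,24] → █
    (5,4)@(11, 9): e=[32,16,16] → █
    (6,4)@(13, 9): e=[40,16,8] → █
    (7,4)@(15, 9): e=[48,16,0] → ·  [on edge]
    (1,5)@(3, 11): e=[-24,48,40] → ·
    (4,5)@(9, 11): e=[0,48,16] → █  [on edge]
    (6,5)@(13, 11): e=[16,48,0] → ·  [on edge]
    (5,6)@(11, 13): e=[-16,80,0] → ·  [on edge]
    (7,6)@(15, 13): e=[0,80,-16] → ·  [on edge]
    (4,7)@(9, 15): e=[-48,112,0] → ·  [on edge]
    (10,7)@(21, 15): e=[0,112,-48] → ·  [on edge]
    (3,8)@(7, 17): e=[-80,144,0] → ·  [on edge]
    (2,9)@(5, 19): e=[-112,176,0] → ·  [on edge]
    (1,10)@(3, 21): e=[-144,208,0] → ·  [on edge]
    (0,11)@(1, 23): e=[-176,240,0] → ·  [on edge]
  covered (8 px):
    · · · · · · · · · · · ·
    · · · · · · · · · · · ·
    · · · · · · · · · · · ·
    · · · · · · · · · · · ·
    · █ █ █ █ █ █ · · · · ·
    · · · · █ █ · · · · · ·
    · · · · · · · · · · · ·
    · · · · · · · · · · · ·
    · · · · · · · · · · · ·
    · · · · · · · · · · · ·
    · · · · · · · · · · · ·
    · · · · · · · · · · · ·

Result: 17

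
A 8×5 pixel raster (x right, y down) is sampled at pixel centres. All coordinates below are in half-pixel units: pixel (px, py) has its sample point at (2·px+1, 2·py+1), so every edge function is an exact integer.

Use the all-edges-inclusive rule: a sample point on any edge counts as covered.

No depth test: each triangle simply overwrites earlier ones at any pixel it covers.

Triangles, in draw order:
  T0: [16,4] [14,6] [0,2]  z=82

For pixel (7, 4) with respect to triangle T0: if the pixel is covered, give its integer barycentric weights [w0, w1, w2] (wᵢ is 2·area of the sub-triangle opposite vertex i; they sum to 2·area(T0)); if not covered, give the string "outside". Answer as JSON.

T0:
  2·area = 36
  edge (16, 4)→(14, 6): d=(-2,2) inclusive
  edge (14, 6)→(0, 2): d=(-14,-4) inclusive
  edge (0, 2)→(16, 4): d=(16,2) inclusive
    (2,1)@(5, 3): e=[24,6,6] → █
    (3,1)@(7, 3): e=[20,14,2] → █
    (4,1)@(9, 3): e=[16,22,-2] → ·
    (2,2)@(5, 5): e=[20,-22,38] → ·
    (3,2)@(7, 5): e=[16,-14,34] → ·
    (5,2)@(11, 5): e=[8,2,26] → █
    (6,2)@(13, 5): e=[4,10,22] → █
    (7,2)@(15, 5): e=[0,18,18] → █  [on edge]
    (5,3)@(11, 7): e=[4,-26,58] → ·
    (6,3)@(13, 7): e=[0,-18,54] → ·  [on edge]
    (7,3)@(15, 7): e=[-4,-10,50] → ·
    (5,4)@(11, 9): e=[0,-54,90] → ·  [on edge]
  covered (5 px):
    · · · · · · · ·
    · · █ █ · · · ·
    · · · · · █ █ █
    · · · · · · · ·
    · · · · · · · ·

Final: "outside"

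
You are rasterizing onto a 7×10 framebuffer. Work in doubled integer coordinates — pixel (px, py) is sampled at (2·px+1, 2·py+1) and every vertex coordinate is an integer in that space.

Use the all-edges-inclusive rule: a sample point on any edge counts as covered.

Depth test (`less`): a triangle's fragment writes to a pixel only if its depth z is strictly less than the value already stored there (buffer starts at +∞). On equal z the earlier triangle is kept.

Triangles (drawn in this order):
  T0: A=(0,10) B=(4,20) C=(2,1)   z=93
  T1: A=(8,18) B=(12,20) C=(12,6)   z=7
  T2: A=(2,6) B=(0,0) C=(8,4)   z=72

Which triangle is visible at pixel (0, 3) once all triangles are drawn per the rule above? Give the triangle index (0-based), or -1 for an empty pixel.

T0:
  2·area = 56  (B↔C swapped to make it positive)
  edge (0, 10)→(2, 1): d=(2,-9) inclusive
  edge (2, 1)→(4, 20): d=(2,19) inclusive
  edge (4, 20)→(0, 10): d=(-4,-10) inclusive
    (0,3)@(1, 7): e=[3,31,22] → █
    (1,3)@(3, 7): e=[21,-7,42] → ·
    (0,4)@(1, 9): e=[7,35,14] → █
    (1,4)@(3, 9): e=[25,-3,34] → ·
    (0,5)@(1, 11): e=[11,39,6] → █
    (1,5)@(3, 11): e=[29,1,26] → █
    (2,5)@(5, 11): e=[47,-37,46] → ·
    (0,6)@(1, 13): e=[15,43,-2] → ·
    (1,6)@(3, 13): e=[33,5,18] → █
    (2,6)@(5, 13): e=[51,-33,38] → ·
    (1,7)@(3, 15): e=[37,9,10] → █
    (2,7)@(5, 15): e=[55,-29,30] → ·
  covered (7 px):
    · · · · · · ·
    · · · · · · ·
    · · · · · · ·
    █ · · · · · ·
    █ · · · · · ·
    █ █ · · · · ·
    · █ · · · · ·
    · █ · · · · ·
    · █ · · · · ·
    · · · · · · ·
T1:
  2·area = 56  (B↔C swapped to make it positive)
  edge (8, 18)→(12, 6): d=(4,-12) inclusive
  edge (12, 6)→(12, 20): d=(0,14) inclusive
  edge (12, 20)→(8, 18): d=(-4,-2) inclusive
    (6,1)@(13, 3): e=[0,-14,70] → ·  [on edge]
    (5,4)@(11, 9): e=[0,14,42] → █  [on edge]
    (6,4)@(13, 9): e=[24,-14,46] → ·
    (5,5)@(11, 11): e=[8,14,34] → █
    (6,5)@(13, 11): e=[32,-14,38] → ·
    (5,6)@(11, 13): e=[16,14,26] → █
    (6,6)@(13, 13): e=[40,-14,30] → ·
    (4,7)@(9, 15): e=[0,42,14] → █  [on edge]
    (6,7)@(13, 15): e=[48,-14,22] → ·
    (4,8)@(9, 17): e=[8,42,6] → █
    (6,8)@(13, 17): e=[56,-14,14] → ·
    (4,9)@(9, 19): e=[16,42,-2] → ·
  covered (8 px):
    · · · · · · ·
    · · · · · · ·
    · · · · · · ·
    · · · · · · ·
    · · · · · █ ·
    · · · · · █ ·
    · · · · · █ ·
    · · · · █ █ ·
    · · · · █ █ ·
    · · · · · █ ·
T2:
  2·area = 40
  edge (2, 6)→(0, 0): d=(-2,-6) inclusive
  edge (0, 0)→(8, 4): d=(8,4) inclusive
  edge (8, 4)→(2, 6): d=(-6,2) inclusive
    (0,0)@(1, 1): e=[4,4,32] → █
    (1,0)@(3, 1): e=[16,-4,28] → ·
    (0,1)@(1, 3): e=[0,20,20] → █  [on edge]
    (1,1)@(3, 3): e=[12,12,16] → █
    (2,1)@(5, 3): e=[24,4,12] → █
    (3,1)@(7, 3): e=[36,-4,8] → ·
    (5,1)@(11, 3): e=[60,-20,0] → ·  [on edge]
    (0,2)@(1, 5): e=[-4,36,8] → ·
    (1,2)@(3, 5): e=[8,28,4] → █
    (2,2)@(5, 5): e=[20,20,0] → █  [on edge]
    (3,2)@(7, 5): e=[32,12,-4] → ·
    (1,3)@(3, 7): e=[4,44,-8] → ·
    (1,4)@(3, 9): e=[0,60,-20] → ·  [on edge]
    (2,7)@(5, 15): e=[0,100,-60] → ·  [on edge]
  covered (6 px):
    █ · · · · · ·
    █ █ █ · · · ·
    · █ █ · · · ·
    · · · · · · ·
    · · · · · · ·
    · · · · · · ·
    · · · · · · ·
    · · · · · · ·
    · · · · · · ·
    · · · · · · ·

Z-buffer (winner per pixel, '.' = empty):
  2 . . . . . .
  2 2 2 . . . .
  . 2 2 . . . .
  0 . . . . . .
  0 . . . . 1 .
  0 0 . . . 1 .
  . 0 . . . 1 .
  . 0 . . 1 1 .
  . 0 . . 1 1 .
  . . . . . 1 .

Result: 0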